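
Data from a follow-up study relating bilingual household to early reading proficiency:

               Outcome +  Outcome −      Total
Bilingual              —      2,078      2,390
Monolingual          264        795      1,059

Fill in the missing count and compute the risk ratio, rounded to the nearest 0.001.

0.524

The missing cell is in the exposed row: 2390 − 2078 = 312.
So a = 312, b = 2078, c = 264, d = 795.
RR = [a/(a+b)] / [c/(c+d)] = (312/2390) / (264/1059) = 0.13054/0.24929 = 0.52366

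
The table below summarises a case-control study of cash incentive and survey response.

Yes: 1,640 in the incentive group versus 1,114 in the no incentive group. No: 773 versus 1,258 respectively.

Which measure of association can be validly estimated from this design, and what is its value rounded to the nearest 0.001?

From the description: a = 1640, b = 773, c = 1114, d = 1258.
This is a case-control study: participants were sampled on outcome status, so risks in the source population cannot be estimated directly — relative risk is not valid here. The odds ratio is the appropriate measure.
OR = (a·d)/(b·c) = (1640 × 1258) / (773 × 1114) = 2063120 / 861122 = 2.39585

2.396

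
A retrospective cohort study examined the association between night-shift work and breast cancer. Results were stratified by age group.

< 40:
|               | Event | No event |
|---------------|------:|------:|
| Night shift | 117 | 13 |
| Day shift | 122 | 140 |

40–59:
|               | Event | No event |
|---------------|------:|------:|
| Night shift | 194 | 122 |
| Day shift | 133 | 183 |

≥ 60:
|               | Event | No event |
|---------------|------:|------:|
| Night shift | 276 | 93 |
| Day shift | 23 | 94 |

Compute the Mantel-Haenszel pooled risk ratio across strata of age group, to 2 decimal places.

RR_MH = Σ(aᵢ·n₀ᵢ/nᵢ) / Σ(cᵢ·n₁ᵢ/nᵢ), with n₁ᵢ = aᵢ+bᵢ (exposed), n₀ᵢ = cᵢ+dᵢ (unexposed), nᵢ = n₁ᵢ+n₀ᵢ.
Stratum 1 (< 40): n₁ = 130, n₀ = 262, n = 392; a·n₀/n = 117·262/392 = 78.1990; c·n₁/n = 122·130/392 = 40.4592
Stratum 2 (40–59): n₁ = 316, n₀ = 316, n = 632; a·n₀/n = 194·316/632 = 97.0000; c·n₁/n = 133·316/632 = 66.5000
Stratum 3 (≥ 60): n₁ = 369, n₀ = 117, n = 486; a·n₀/n = 276·117/486 = 66.4444; c·n₁/n = 23·369/486 = 17.4630
RR_MH = (78.1990 + 97.0000 + 66.4444) / (40.4592 + 66.5000 + 17.4630) = 241.6434 / 124.4221 = 1.94213

1.94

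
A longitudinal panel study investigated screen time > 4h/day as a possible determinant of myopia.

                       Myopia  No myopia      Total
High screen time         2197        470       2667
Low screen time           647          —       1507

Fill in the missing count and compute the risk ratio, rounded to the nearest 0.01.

The missing cell is in the unexposed row: 1507 − 647 = 860.
So a = 2197, b = 470, c = 647, d = 860.
RR = [a/(a+b)] / [c/(c+d)] = (2197/2667) / (647/1507) = 0.82377/0.42933 = 1.91874

1.92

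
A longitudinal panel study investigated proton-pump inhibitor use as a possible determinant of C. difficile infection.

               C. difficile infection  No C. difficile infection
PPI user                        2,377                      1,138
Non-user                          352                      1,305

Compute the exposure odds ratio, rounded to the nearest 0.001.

Cells: a = 2377, b = 1138, c = 352, d = 1305.
OR = (a·d)/(b·c) = (2377 × 1305) / (1138 × 352) = 3101985 / 400576 = 7.74381
The odds of C. difficile infection are about 7.74 times as high in the ppi user group.

7.744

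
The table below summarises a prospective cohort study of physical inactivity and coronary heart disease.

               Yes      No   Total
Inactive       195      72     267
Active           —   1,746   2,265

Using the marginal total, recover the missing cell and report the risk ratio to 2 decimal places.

3.19

The missing cell is in the unexposed row: 2265 − 1746 = 519.
So a = 195, b = 72, c = 519, d = 1746.
RR = [a/(a+b)] / [c/(c+d)] = (195/267) / (519/2265) = 0.73034/0.22914 = 3.18731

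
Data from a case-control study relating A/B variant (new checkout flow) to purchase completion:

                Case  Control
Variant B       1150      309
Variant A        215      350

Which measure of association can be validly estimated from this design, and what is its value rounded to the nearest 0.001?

6.059

Cells: a = 1150, b = 309, c = 215, d = 350.
This is a case-control study: participants were sampled on outcome status, so risks in the source population cannot be estimated directly — relative risk is not valid here. The odds ratio is the appropriate measure.
OR = (a·d)/(b·c) = (1150 × 350) / (309 × 215) = 402500 / 66435 = 6.05855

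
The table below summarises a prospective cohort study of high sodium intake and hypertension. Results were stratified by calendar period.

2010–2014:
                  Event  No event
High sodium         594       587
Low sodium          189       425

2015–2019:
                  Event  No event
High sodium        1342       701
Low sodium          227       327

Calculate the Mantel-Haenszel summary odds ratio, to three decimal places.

2.516

OR_MH = Σ(aᵢdᵢ/nᵢ) / Σ(bᵢcᵢ/nᵢ), where nᵢ is the stratum total.
Stratum 1 (2010–2014): n = 1795; a·d/n = 594·425/1795 = 140.6407; b·c/n = 587·189/1795 = 61.8067
Stratum 2 (2015–2019): n = 2597; a·d/n = 1342·327/2597 = 168.9773; b·c/n = 701·227/2597 = 61.2734
OR_MH = (140.6407 + 168.9773) / (61.8067 + 61.2734) = 309.6180 / 123.0801 = 2.51558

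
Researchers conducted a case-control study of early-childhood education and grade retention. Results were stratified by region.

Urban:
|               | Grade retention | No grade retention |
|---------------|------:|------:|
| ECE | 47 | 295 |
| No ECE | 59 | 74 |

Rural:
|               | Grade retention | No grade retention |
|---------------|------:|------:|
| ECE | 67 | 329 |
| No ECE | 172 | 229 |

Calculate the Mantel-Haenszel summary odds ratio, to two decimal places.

OR_MH = Σ(aᵢdᵢ/nᵢ) / Σ(bᵢcᵢ/nᵢ), where nᵢ is the stratum total.
Stratum 1 (Urban): n = 475; a·d/n = 47·74/475 = 7.3221; b·c/n = 295·59/475 = 36.6421
Stratum 2 (Rural): n = 797; a·d/n = 67·229/797 = 19.2509; b·c/n = 329·172/797 = 71.0013
OR_MH = (7.3221 + 19.2509) / (36.6421 + 71.0013) = 26.5730 / 107.6434 = 0.24686

0.25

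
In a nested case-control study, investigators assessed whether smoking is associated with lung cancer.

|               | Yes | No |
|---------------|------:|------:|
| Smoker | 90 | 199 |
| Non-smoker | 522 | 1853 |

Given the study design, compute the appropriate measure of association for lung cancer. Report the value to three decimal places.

Cells: a = 90, b = 199, c = 522, d = 1853.
This is a nested case-control study: participants were sampled on outcome status, so risks in the source population cannot be estimated directly — relative risk is not valid here. The odds ratio is the appropriate measure.
OR = (a·d)/(b·c) = (90 × 1853) / (199 × 522) = 166770 / 103878 = 1.60544

1.605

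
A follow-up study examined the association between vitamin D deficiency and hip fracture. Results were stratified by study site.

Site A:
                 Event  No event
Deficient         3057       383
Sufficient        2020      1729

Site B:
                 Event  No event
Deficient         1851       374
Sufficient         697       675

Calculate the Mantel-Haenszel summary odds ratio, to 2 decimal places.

OR_MH = Σ(aᵢdᵢ/nᵢ) / Σ(bᵢcᵢ/nᵢ), where nᵢ is the stratum total.
Stratum 1 (Site A): n = 7189; a·d/n = 3057·1729/7189 = 735.2278; b·c/n = 383·2020/7189 = 107.6172
Stratum 2 (Site B): n = 3597; a·d/n = 1851·675/3597 = 347.3520; b·c/n = 374·697/3597 = 72.4709
OR_MH = (735.2278 + 347.3520) / (107.6172 + 72.4709) = 1082.5798 / 180.0881 = 6.01139

6.01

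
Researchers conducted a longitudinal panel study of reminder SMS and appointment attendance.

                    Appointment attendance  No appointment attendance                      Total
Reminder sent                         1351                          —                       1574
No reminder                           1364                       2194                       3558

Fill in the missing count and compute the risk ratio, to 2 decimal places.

The missing cell is in the exposed row: 1574 − 1351 = 223.
So a = 1351, b = 223, c = 1364, d = 2194.
RR = [a/(a+b)] / [c/(c+d)] = (1351/1574) / (1364/3558) = 0.85832/0.38336 = 2.23894

2.24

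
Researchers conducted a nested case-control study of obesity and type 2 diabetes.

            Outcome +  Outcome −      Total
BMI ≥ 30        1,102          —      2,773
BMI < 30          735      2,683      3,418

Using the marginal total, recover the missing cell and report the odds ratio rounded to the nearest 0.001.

2.407

The missing cell is in the exposed row: 2773 − 1102 = 1671.
So a = 1102, b = 1671, c = 735, d = 2683.
OR = (a·d)/(b·c) = (1102 × 2683) / (1671 × 735) = 2956666 / 1228185 = 2.40735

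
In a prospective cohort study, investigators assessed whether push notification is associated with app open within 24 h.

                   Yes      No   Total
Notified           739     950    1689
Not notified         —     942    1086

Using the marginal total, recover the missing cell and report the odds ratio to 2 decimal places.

The missing cell is in the unexposed row: 1086 − 942 = 144.
So a = 739, b = 950, c = 144, d = 942.
OR = (a·d)/(b·c) = (739 × 942) / (950 × 144) = 696138 / 136800 = 5.08873

5.09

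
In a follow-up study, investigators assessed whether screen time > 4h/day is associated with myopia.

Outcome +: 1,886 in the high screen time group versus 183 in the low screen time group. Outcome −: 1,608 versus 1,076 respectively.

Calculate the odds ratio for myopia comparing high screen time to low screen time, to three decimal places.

From the description: a = 1886, b = 1608, c = 183, d = 1076.
OR = (a·d)/(b·c) = (1886 × 1076) / (1608 × 183) = 2029336 / 294264 = 6.89631
The odds of myopia are about 6.90 times as high in the high screen time group.

6.896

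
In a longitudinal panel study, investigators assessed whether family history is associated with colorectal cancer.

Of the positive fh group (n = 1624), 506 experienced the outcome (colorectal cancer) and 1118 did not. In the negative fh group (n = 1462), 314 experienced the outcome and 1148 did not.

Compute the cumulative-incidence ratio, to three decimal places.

1.451

From the description: a = 506, b = 1118, c = 314, d = 1148.
Risk in exposed = 506/1624 = 0.31158; risk in unexposed = 314/1462 = 0.21477.
RR = 0.31158 / 0.21477 = 1.45072
The risk among the exposed is 1.45 times that among the unexposed.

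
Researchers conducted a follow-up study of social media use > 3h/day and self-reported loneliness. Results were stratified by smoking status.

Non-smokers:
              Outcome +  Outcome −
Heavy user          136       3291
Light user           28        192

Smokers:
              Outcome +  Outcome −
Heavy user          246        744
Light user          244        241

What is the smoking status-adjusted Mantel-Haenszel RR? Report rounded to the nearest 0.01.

0.47

RR_MH = Σ(aᵢ·n₀ᵢ/nᵢ) / Σ(cᵢ·n₁ᵢ/nᵢ), with n₁ᵢ = aᵢ+bᵢ (exposed), n₀ᵢ = cᵢ+dᵢ (unexposed), nᵢ = n₁ᵢ+n₀ᵢ.
Stratum 1 (Non-smokers): n₁ = 3427, n₀ = 220, n = 3647; a·n₀/n = 136·220/3647 = 8.2040; c·n₁/n = 28·3427/3647 = 26.3109
Stratum 2 (Smokers): n₁ = 990, n₀ = 485, n = 1475; a·n₀/n = 246·485/1475 = 80.8881; c·n₁/n = 244·990/1475 = 163.7695
RR_MH = (8.2040 + 80.8881) / (26.3109 + 163.7695) = 89.0921 / 190.0804 = 0.46871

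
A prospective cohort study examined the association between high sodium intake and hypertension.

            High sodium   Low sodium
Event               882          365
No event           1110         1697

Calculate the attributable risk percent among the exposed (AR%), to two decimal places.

60.02

Reading the table with exposure as columns: a = 882 (High sodium, case), b = 1110 (High sodium, non-case), c = 365 (Low sodium, case), d = 1697.
Risk in exposed = 882/1992 = 0.44277; risk in unexposed = 365/2062 = 0.17701.
RR = 0.44277/0.17701 = 2.50135
AR% = (RR − 1)/RR × 100 = (2.50135 − 1)/2.50135 × 100 = 60.0216%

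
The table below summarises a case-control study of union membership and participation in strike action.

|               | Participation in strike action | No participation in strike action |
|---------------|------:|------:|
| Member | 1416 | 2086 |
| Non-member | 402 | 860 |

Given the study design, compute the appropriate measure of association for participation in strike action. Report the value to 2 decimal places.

1.45

Cells: a = 1416, b = 2086, c = 402, d = 860.
This is a case-control study: participants were sampled on outcome status, so risks in the source population cannot be estimated directly — relative risk is not valid here. The odds ratio is the appropriate measure.
OR = (a·d)/(b·c) = (1416 × 860) / (2086 × 402) = 1217760 / 838572 = 1.45218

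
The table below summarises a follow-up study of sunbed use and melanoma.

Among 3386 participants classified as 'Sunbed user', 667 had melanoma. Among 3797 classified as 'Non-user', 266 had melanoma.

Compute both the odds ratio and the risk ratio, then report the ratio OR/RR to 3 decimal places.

1.158

From the description: a = 667, b = 2719, c = 266, d = 3531.
OR = (667·3531)/(2719·266) = 2355177/723254 = 3.25636
Risk in exposed = 667/3386 = 0.19699; risk in unexposed = 266/3797 = 0.07006; RR = 2.81189
OR/RR = 3.25636 / 2.81189 = 1.15807
The outcome is not rare, so the OR lies further from 1 than the RR.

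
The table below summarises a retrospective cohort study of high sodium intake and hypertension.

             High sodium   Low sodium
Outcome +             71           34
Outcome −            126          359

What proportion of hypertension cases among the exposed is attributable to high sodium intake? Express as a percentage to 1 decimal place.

76.0

Reading the table with exposure as columns: a = 71 (High sodium, case), b = 126 (High sodium, non-case), c = 34 (Low sodium, case), d = 359.
Risk in exposed = 71/197 = 0.36041; risk in unexposed = 34/393 = 0.08651.
RR = 0.36041/0.08651 = 4.16587
AR% = (RR − 1)/RR × 100 = (4.16587 − 1)/4.16587 × 100 = 75.9954%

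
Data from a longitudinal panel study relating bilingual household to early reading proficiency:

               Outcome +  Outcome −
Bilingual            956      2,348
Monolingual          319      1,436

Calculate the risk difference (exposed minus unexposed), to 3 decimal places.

Cells: a = 956, b = 2348, c = 319, d = 1436.
Risk in exposed = 956/3304 = 0.289346; risk in unexposed = 319/1755 = 0.181766.
Risk difference = 0.289346 − 0.181766 = 0.107580

0.108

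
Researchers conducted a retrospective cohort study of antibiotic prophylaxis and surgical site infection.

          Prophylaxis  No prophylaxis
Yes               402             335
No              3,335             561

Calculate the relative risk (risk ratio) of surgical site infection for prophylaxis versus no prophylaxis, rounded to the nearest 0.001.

Reading the table with exposure as columns: a = 402 (Prophylaxis, case), b = 3335 (Prophylaxis, non-case), c = 335 (No prophylaxis, case), d = 561.
Risk in exposed = 402/3737 = 0.10757; risk in unexposed = 335/896 = 0.37388.
RR = 0.10757 / 0.37388 = 0.28772
The risk is 71% lower among the exposed than among the unexposed.

0.288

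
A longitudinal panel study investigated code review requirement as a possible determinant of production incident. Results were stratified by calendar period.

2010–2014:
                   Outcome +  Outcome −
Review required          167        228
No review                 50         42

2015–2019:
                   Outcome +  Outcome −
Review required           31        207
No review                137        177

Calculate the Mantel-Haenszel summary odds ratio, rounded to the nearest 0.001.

OR_MH = Σ(aᵢdᵢ/nᵢ) / Σ(bᵢcᵢ/nᵢ), where nᵢ is the stratum total.
Stratum 1 (2010–2014): n = 487; a·d/n = 167·42/487 = 14.4025; b·c/n = 228·50/487 = 23.4086
Stratum 2 (2015–2019): n = 552; a·d/n = 31·177/552 = 9.9402; b·c/n = 207·137/552 = 51.3750
OR_MH = (14.4025 + 9.9402) / (23.4086 + 51.3750) = 24.3427 / 74.7836 = 0.32551

0.326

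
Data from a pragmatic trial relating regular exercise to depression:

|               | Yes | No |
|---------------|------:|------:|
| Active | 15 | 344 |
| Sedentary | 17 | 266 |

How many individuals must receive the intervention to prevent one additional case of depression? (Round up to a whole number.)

55

Risk in treated group = 15/359 = 0.04178; risk in control = 17/283 = 0.06007.
Absolute risk reduction = 0.06007 − 0.04178 = 0.01829
NNT = 1 / ARR = 1 / 0.01829 = 54.681 → round up → 55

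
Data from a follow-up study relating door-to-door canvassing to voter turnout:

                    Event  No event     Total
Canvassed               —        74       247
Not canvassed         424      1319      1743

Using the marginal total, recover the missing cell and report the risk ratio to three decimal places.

2.879

The missing cell is in the exposed row: 247 − 74 = 173.
So a = 173, b = 74, c = 424, d = 1319.
RR = [a/(a+b)] / [c/(c+d)] = (173/247) / (424/1743) = 0.70040/0.24326 = 2.87926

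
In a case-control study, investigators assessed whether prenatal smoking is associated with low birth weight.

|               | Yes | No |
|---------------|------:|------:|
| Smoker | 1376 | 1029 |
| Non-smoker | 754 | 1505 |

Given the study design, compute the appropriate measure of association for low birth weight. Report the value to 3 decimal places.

Cells: a = 1376, b = 1029, c = 754, d = 1505.
This is a case-control study: participants were sampled on outcome status, so risks in the source population cannot be estimated directly — relative risk is not valid here. The odds ratio is the appropriate measure.
OR = (a·d)/(b·c) = (1376 × 1505) / (1029 × 754) = 2070880 / 775866 = 2.66912

2.669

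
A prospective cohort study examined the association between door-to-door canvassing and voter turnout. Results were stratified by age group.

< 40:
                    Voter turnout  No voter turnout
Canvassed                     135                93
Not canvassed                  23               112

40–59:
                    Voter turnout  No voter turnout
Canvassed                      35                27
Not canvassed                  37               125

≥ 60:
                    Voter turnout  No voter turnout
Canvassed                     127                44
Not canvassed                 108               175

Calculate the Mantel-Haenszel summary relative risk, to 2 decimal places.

2.37

RR_MH = Σ(aᵢ·n₀ᵢ/nᵢ) / Σ(cᵢ·n₁ᵢ/nᵢ), with n₁ᵢ = aᵢ+bᵢ (exposed), n₀ᵢ = cᵢ+dᵢ (unexposed), nᵢ = n₁ᵢ+n₀ᵢ.
Stratum 1 (< 40): n₁ = 228, n₀ = 135, n = 363; a·n₀/n = 135·135/363 = 50.2066; c·n₁/n = 23·228/363 = 14.4463
Stratum 2 (40–59): n₁ = 62, n₀ = 162, n = 224; a·n₀/n = 35·162/224 = 25.3125; c·n₁/n = 37·62/224 = 10.2411
Stratum 3 (≥ 60): n₁ = 171, n₀ = 283, n = 454; a·n₀/n = 127·283/454 = 79.1652; c·n₁/n = 108·171/454 = 40.6784
RR_MH = (50.2066 + 25.3125 + 79.1652) / (14.4463 + 10.2411 + 40.6784) = 154.6843 / 65.3658 = 2.36644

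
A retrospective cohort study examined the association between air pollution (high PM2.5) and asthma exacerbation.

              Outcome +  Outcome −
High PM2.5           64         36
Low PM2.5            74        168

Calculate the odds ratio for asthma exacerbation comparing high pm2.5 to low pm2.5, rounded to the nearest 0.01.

4.04

Cells: a = 64, b = 36, c = 74, d = 168.
OR = (a·d)/(b·c) = (64 × 168) / (36 × 74) = 10752 / 2664 = 4.03604
The odds of asthma exacerbation are about 4.04 times as high in the high pm2.5 group.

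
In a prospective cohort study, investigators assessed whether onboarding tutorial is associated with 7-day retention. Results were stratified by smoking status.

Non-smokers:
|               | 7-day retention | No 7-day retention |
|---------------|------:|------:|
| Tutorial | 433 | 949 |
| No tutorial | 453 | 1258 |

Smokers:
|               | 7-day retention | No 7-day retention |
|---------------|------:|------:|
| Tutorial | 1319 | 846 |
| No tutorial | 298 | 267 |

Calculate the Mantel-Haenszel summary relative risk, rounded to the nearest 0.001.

RR_MH = Σ(aᵢ·n₀ᵢ/nᵢ) / Σ(cᵢ·n₁ᵢ/nᵢ), with n₁ᵢ = aᵢ+bᵢ (exposed), n₀ᵢ = cᵢ+dᵢ (unexposed), nᵢ = n₁ᵢ+n₀ᵢ.
Stratum 1 (Non-smokers): n₁ = 1382, n₀ = 1711, n = 3093; a·n₀/n = 433·1711/3093 = 239.5289; c·n₁/n = 453·1382/3093 = 202.4074
Stratum 2 (Smokers): n₁ = 2165, n₀ = 565, n = 2730; a·n₀/n = 1319·565/2730 = 272.9799; c·n₁/n = 298·2165/2730 = 236.3260
RR_MH = (239.5289 + 272.9799) / (202.4074 + 236.3260) = 512.5088 / 438.7334 = 1.16816

1.168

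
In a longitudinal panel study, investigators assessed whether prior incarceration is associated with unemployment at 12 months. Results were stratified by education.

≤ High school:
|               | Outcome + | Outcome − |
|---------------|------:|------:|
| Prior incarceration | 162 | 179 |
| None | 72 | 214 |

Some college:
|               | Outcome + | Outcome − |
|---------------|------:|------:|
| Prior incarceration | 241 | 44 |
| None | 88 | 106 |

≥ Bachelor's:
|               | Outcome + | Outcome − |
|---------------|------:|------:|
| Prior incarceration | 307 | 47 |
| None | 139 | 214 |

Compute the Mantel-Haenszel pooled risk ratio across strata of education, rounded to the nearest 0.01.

2.02

RR_MH = Σ(aᵢ·n₀ᵢ/nᵢ) / Σ(cᵢ·n₁ᵢ/nᵢ), with n₁ᵢ = aᵢ+bᵢ (exposed), n₀ᵢ = cᵢ+dᵢ (unexposed), nᵢ = n₁ᵢ+n₀ᵢ.
Stratum 1 (≤ High school): n₁ = 341, n₀ = 286, n = 627; a·n₀/n = 162·286/627 = 73.8947; c·n₁/n = 72·341/627 = 39.1579
Stratum 2 (Some college): n₁ = 285, n₀ = 194, n = 479; a·n₀/n = 241·194/479 = 97.6075; c·n₁/n = 88·285/479 = 52.3591
Stratum 3 (≥ Bachelor's): n₁ = 354, n₀ = 353, n = 707; a·n₀/n = 307·353/707 = 153.2829; c·n₁/n = 139·354/707 = 69.5983
RR_MH = (73.8947 + 97.6075 + 153.2829) / (39.1579 + 52.3591 + 69.5983) = 324.7851 / 161.1153 = 2.01586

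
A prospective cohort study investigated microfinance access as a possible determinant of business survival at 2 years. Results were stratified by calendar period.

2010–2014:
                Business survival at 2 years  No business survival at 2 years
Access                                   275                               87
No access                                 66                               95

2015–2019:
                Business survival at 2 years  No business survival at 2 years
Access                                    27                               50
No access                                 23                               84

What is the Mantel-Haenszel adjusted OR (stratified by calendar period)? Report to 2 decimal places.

OR_MH = Σ(aᵢdᵢ/nᵢ) / Σ(bᵢcᵢ/nᵢ), where nᵢ is the stratum total.
Stratum 1 (2010–2014): n = 523; a·d/n = 275·95/523 = 49.9522; b·c/n = 87·66/523 = 10.9790
Stratum 2 (2015–2019): n = 184; a·d/n = 27·84/184 = 12.3261; b·c/n = 50·23/184 = 6.2500
OR_MH = (49.9522 + 12.3261) / (10.9790 + 6.2500) = 62.2783 / 17.2290 = 3.61474

3.61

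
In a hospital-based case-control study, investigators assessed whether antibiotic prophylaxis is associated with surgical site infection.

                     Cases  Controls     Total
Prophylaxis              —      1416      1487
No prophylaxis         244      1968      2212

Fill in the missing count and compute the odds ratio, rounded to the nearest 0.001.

0.404

The missing cell is in the exposed row: 1487 − 1416 = 71.
So a = 71, b = 1416, c = 244, d = 1968.
OR = (a·d)/(b·c) = (71 × 1968) / (1416 × 244) = 139728 / 345504 = 0.40442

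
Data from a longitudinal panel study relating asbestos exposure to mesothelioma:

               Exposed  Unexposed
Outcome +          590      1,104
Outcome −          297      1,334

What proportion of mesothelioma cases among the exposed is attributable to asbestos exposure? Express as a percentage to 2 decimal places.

31.92

Reading the table with exposure as columns: a = 590 (Exposed, case), b = 297 (Exposed, non-case), c = 1104 (Unexposed, case), d = 1334.
Risk in exposed = 590/887 = 0.66516; risk in unexposed = 1104/2438 = 0.45283.
RR = 0.66516/0.45283 = 1.46890
AR% = (RR − 1)/RR × 100 = (1.46890 − 1)/1.46890 × 100 = 31.9220%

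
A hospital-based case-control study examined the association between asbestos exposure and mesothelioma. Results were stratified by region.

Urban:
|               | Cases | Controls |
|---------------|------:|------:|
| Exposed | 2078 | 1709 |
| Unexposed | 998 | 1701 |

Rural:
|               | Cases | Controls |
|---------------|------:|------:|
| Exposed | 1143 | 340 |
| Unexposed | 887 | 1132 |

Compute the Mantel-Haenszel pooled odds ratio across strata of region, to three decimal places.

OR_MH = Σ(aᵢdᵢ/nᵢ) / Σ(bᵢcᵢ/nᵢ), where nᵢ is the stratum total.
Stratum 1 (Urban): n = 6486; a·d/n = 2078·1701/6486 = 544.9704; b·c/n = 1709·998/6486 = 262.9636
Stratum 2 (Rural): n = 3502; a·d/n = 1143·1132/3502 = 369.4677; b·c/n = 340·887/3502 = 86.1165
OR_MH = (544.9704 + 369.4677) / (262.9636 + 86.1165) = 914.4381 / 349.0801 = 2.61957

2.620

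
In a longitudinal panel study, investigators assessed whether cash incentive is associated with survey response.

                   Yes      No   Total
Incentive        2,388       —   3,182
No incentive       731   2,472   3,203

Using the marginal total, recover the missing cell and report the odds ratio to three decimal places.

The missing cell is in the exposed row: 3182 − 2388 = 794.
So a = 2388, b = 794, c = 731, d = 2472.
OR = (a·d)/(b·c) = (2388 × 2472) / (794 × 731) = 5903136 / 580414 = 10.17056

10.171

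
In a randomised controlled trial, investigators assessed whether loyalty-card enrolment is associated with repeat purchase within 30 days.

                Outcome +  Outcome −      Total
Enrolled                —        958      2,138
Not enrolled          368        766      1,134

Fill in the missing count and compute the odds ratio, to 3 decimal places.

The missing cell is in the exposed row: 2138 − 958 = 1180.
So a = 1180, b = 958, c = 368, d = 766.
OR = (a·d)/(b·c) = (1180 × 766) / (958 × 368) = 903880 / 352544 = 2.56388

2.564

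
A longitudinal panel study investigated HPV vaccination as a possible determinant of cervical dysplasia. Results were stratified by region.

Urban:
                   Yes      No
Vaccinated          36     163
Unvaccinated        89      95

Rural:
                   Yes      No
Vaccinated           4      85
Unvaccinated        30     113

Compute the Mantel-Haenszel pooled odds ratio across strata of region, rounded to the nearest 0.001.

0.223

OR_MH = Σ(aᵢdᵢ/nᵢ) / Σ(bᵢcᵢ/nᵢ), where nᵢ is the stratum total.
Stratum 1 (Urban): n = 383; a·d/n = 36·95/383 = 8.9295; b·c/n = 163·89/383 = 37.8773
Stratum 2 (Rural): n = 232; a·d/n = 4·113/232 = 1.9483; b·c/n = 85·30/232 = 10.9914
OR_MH = (8.9295 + 1.9483) / (37.8773 + 10.9914) = 10.8778 / 48.8687 = 0.22259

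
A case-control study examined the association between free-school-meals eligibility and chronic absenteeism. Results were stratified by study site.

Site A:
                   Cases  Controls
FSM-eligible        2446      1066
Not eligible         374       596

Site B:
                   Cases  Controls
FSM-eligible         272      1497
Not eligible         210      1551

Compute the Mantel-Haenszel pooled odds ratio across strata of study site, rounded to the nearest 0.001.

OR_MH = Σ(aᵢdᵢ/nᵢ) / Σ(bᵢcᵢ/nᵢ), where nᵢ is the stratum total.
Stratum 1 (Site A): n = 4482; a·d/n = 2446·596/4482 = 325.2602; b·c/n = 1066·374/4482 = 88.9523
Stratum 2 (Site B): n = 3530; a·d/n = 272·1551/3530 = 119.5105; b·c/n = 1497·210/3530 = 89.0567
OR_MH = (325.2602 + 119.5105) / (88.9523 + 89.0567) = 444.7706 / 178.0089 = 2.49859

2.499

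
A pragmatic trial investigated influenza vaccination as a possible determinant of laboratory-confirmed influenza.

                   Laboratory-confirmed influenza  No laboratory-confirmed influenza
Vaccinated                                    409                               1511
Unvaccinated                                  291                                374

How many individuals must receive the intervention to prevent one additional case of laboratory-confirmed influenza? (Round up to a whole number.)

5

Risk in treated group = 409/1920 = 0.21302; risk in control = 291/665 = 0.43759.
Absolute risk reduction = 0.43759 − 0.21302 = 0.22457
NNT = 1 / ARR = 1 / 0.22457 = 4.453 → round up → 5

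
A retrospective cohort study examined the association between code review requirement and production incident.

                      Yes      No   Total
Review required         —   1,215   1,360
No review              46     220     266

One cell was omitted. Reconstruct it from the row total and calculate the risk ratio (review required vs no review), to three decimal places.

0.617

The missing cell is in the exposed row: 1360 − 1215 = 145.
So a = 145, b = 1215, c = 46, d = 220.
RR = [a/(a+b)] / [c/(c+d)] = (145/1360) / (46/266) = 0.10662/0.17293 = 0.61653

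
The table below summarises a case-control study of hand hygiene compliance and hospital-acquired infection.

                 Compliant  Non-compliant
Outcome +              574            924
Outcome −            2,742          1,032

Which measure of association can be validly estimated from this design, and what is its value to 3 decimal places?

Reading the table with exposure as columns: a = 574 (Compliant, case), b = 2742 (Compliant, non-case), c = 924 (Non-compliant, case), d = 1032.
This is a case-control study: participants were sampled on outcome status, so risks in the source population cannot be estimated directly — relative risk is not valid here. The odds ratio is the appropriate measure.
OR = (a·d)/(b·c) = (574 × 1032) / (2742 × 924) = 592368 / 2533608 = 0.23380

0.234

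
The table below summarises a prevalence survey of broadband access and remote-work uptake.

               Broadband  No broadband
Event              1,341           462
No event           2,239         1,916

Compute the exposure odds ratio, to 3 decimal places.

2.484

Reading the table with exposure as columns: a = 1341 (Broadband, case), b = 2239 (Broadband, non-case), c = 462 (No broadband, case), d = 1916.
OR = (a·d)/(b·c) = (1341 × 1916) / (2239 × 462) = 2569356 / 1034418 = 2.48387
The odds of remote-work uptake are about 2.48 times as high in the broadband group.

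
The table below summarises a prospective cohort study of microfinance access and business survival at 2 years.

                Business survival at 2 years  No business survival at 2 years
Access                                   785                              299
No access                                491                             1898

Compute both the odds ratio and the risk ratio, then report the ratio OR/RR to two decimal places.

2.88

Cells: a = 785, b = 299, c = 491, d = 1898.
OR = (785·1898)/(299·491) = 1489930/146809 = 10.14876
Risk in exposed = 785/1084 = 0.72417; risk in unexposed = 491/2389 = 0.20553; RR = 3.52351
OR/RR = 10.14876 / 3.52351 = 2.88030
The outcome is not rare, so the OR lies further from 1 than the RR.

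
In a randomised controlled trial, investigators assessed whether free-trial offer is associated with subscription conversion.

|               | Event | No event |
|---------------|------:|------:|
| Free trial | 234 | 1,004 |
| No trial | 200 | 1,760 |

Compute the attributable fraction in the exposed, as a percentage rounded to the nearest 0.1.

Cells: a = 234, b = 1004, c = 200, d = 1760.
Risk in exposed = 234/1238 = 0.18901; risk in unexposed = 200/1960 = 0.10204.
RR = 0.18901/0.10204 = 1.85234
AR% = (RR − 1)/RR × 100 = (1.85234 − 1)/1.85234 × 100 = 46.0143%

46.0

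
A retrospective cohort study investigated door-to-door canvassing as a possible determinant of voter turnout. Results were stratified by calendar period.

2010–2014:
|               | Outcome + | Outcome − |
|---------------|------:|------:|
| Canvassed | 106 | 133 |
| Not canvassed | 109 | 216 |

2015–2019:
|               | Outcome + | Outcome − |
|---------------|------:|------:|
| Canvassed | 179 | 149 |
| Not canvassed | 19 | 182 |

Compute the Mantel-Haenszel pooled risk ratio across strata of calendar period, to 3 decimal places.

2.227

RR_MH = Σ(aᵢ·n₀ᵢ/nᵢ) / Σ(cᵢ·n₁ᵢ/nᵢ), with n₁ᵢ = aᵢ+bᵢ (exposed), n₀ᵢ = cᵢ+dᵢ (unexposed), nᵢ = n₁ᵢ+n₀ᵢ.
Stratum 1 (2010–2014): n₁ = 239, n₀ = 325, n = 564; a·n₀/n = 106·325/564 = 61.0816; c·n₁/n = 109·239/564 = 46.1897
Stratum 2 (2015–2019): n₁ = 328, n₀ = 201, n = 529; a·n₀/n = 179·201/529 = 68.0132; c·n₁/n = 19·328/529 = 11.7807
RR_MH = (61.0816 + 68.0132) / (46.1897 + 11.7807) = 129.0948 / 57.9704 = 2.22691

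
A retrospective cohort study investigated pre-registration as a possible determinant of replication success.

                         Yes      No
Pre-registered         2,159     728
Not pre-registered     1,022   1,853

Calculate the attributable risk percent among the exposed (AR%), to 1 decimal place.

Cells: a = 2159, b = 728, c = 1022, d = 1853.
Risk in exposed = 2159/2887 = 0.74784; risk in unexposed = 1022/2875 = 0.35548.
RR = 0.74784/0.35548 = 2.10374
AR% = (RR − 1)/RR × 100 = (2.10374 − 1)/2.10374 × 100 = 52.4657%

52.5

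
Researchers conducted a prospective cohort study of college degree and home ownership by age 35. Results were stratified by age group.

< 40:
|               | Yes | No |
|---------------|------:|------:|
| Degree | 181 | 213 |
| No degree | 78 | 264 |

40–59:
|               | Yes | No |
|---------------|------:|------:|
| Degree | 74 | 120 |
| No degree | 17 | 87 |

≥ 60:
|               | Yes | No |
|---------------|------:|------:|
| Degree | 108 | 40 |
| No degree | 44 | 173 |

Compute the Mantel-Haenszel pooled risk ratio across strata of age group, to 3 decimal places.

RR_MH = Σ(aᵢ·n₀ᵢ/nᵢ) / Σ(cᵢ·n₁ᵢ/nᵢ), with n₁ᵢ = aᵢ+bᵢ (exposed), n₀ᵢ = cᵢ+dᵢ (unexposed), nᵢ = n₁ᵢ+n₀ᵢ.
Stratum 1 (< 40): n₁ = 394, n₀ = 342, n = 736; a·n₀/n = 181·342/736 = 84.1060; c·n₁/n = 78·394/736 = 41.7554
Stratum 2 (40–59): n₁ = 194, n₀ = 104, n = 298; a·n₀/n = 74·104/298 = 25.8255; c·n₁/n = 17·194/298 = 11.0671
Stratum 3 (≥ 60): n₁ = 148, n₀ = 217, n = 365; a·n₀/n = 108·217/365 = 64.2082; c·n₁/n = 44·148/365 = 17.8411
RR_MH = (84.1060 + 25.8255 + 64.2082) / (41.7554 + 11.0671 + 17.8411) = 174.1397 / 70.6636 = 2.46435

2.464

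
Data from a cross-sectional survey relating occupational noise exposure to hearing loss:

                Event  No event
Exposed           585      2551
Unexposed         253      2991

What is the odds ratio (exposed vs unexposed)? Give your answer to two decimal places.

Cells: a = 585, b = 2551, c = 253, d = 2991.
OR = (a·d)/(b·c) = (585 × 2991) / (2551 × 253) = 1749735 / 645403 = 2.71107
The odds of hearing loss are about 2.71 times as high in the exposed group.

2.71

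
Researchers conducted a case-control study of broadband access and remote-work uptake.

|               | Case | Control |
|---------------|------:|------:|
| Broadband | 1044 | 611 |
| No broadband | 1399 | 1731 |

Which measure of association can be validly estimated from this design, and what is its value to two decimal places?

Cells: a = 1044, b = 611, c = 1399, d = 1731.
This is a case-control study: participants were sampled on outcome status, so risks in the source population cannot be estimated directly — relative risk is not valid here. The odds ratio is the appropriate measure.
OR = (a·d)/(b·c) = (1044 × 1731) / (611 × 1399) = 1807164 / 854789 = 2.11416

2.11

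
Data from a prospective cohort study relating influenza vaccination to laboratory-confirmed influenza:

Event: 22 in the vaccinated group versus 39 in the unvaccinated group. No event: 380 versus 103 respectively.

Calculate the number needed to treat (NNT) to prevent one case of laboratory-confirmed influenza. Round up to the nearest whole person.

Risk in treated group = 22/402 = 0.05473; risk in control = 39/142 = 0.27465.
Absolute risk reduction = 0.27465 − 0.05473 = 0.21992
NNT = 1 / ARR = 1 / 0.21992 = 4.547 → round up → 5

5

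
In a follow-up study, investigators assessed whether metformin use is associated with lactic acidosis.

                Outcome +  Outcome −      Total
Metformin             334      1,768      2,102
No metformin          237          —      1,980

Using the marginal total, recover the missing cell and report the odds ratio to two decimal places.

1.39

The missing cell is in the unexposed row: 1980 − 237 = 1743.
So a = 334, b = 1768, c = 237, d = 1743.
OR = (a·d)/(b·c) = (334 × 1743) / (1768 × 237) = 582162 / 419016 = 1.38936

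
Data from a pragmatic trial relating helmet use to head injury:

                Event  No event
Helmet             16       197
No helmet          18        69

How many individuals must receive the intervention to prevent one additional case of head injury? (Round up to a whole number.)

Risk in treated group = 16/213 = 0.07512; risk in control = 18/87 = 0.20690.
Absolute risk reduction = 0.20690 − 0.07512 = 0.13178
NNT = 1 / ARR = 1 / 0.13178 = 7.588 → round up → 8

8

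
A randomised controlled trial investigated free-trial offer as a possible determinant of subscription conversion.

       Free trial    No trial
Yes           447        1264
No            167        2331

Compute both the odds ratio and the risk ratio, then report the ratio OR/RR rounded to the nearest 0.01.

2.38

Reading the table with exposure as columns: a = 447 (Free trial, case), b = 167 (Free trial, non-case), c = 1264 (No trial, case), d = 2331.
OR = (447·2331)/(167·1264) = 1041957/211088 = 4.93613
Risk in exposed = 447/614 = 0.72801; risk in unexposed = 1264/3595 = 0.35160; RR = 2.07058
OR/RR = 4.93613 / 2.07058 = 2.38394
The outcome is not rare, so the OR lies further from 1 than the RR.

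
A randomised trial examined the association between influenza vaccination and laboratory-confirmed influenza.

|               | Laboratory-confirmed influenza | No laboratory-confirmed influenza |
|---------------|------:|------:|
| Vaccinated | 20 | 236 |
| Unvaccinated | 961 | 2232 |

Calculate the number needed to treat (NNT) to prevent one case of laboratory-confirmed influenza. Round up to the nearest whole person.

5

Risk in treated group = 20/256 = 0.07812; risk in control = 961/3193 = 0.30097.
Absolute risk reduction = 0.30097 − 0.07812 = 0.22285
NNT = 1 / ARR = 1 / 0.22285 = 4.487 → round up → 5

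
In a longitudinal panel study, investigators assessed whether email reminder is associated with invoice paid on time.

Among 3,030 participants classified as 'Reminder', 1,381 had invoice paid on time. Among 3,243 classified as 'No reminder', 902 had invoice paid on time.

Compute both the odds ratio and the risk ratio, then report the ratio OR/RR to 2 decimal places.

From the description: a = 1381, b = 1649, c = 902, d = 2341.
OR = (1381·2341)/(1649·902) = 3232921/1487398 = 2.17354
Risk in exposed = 1381/3030 = 0.45578; risk in unexposed = 902/3243 = 0.27814; RR = 1.63867
OR/RR = 2.17354 / 1.63867 = 1.32641
The outcome is not rare, so the OR lies further from 1 than the RR.

1.33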